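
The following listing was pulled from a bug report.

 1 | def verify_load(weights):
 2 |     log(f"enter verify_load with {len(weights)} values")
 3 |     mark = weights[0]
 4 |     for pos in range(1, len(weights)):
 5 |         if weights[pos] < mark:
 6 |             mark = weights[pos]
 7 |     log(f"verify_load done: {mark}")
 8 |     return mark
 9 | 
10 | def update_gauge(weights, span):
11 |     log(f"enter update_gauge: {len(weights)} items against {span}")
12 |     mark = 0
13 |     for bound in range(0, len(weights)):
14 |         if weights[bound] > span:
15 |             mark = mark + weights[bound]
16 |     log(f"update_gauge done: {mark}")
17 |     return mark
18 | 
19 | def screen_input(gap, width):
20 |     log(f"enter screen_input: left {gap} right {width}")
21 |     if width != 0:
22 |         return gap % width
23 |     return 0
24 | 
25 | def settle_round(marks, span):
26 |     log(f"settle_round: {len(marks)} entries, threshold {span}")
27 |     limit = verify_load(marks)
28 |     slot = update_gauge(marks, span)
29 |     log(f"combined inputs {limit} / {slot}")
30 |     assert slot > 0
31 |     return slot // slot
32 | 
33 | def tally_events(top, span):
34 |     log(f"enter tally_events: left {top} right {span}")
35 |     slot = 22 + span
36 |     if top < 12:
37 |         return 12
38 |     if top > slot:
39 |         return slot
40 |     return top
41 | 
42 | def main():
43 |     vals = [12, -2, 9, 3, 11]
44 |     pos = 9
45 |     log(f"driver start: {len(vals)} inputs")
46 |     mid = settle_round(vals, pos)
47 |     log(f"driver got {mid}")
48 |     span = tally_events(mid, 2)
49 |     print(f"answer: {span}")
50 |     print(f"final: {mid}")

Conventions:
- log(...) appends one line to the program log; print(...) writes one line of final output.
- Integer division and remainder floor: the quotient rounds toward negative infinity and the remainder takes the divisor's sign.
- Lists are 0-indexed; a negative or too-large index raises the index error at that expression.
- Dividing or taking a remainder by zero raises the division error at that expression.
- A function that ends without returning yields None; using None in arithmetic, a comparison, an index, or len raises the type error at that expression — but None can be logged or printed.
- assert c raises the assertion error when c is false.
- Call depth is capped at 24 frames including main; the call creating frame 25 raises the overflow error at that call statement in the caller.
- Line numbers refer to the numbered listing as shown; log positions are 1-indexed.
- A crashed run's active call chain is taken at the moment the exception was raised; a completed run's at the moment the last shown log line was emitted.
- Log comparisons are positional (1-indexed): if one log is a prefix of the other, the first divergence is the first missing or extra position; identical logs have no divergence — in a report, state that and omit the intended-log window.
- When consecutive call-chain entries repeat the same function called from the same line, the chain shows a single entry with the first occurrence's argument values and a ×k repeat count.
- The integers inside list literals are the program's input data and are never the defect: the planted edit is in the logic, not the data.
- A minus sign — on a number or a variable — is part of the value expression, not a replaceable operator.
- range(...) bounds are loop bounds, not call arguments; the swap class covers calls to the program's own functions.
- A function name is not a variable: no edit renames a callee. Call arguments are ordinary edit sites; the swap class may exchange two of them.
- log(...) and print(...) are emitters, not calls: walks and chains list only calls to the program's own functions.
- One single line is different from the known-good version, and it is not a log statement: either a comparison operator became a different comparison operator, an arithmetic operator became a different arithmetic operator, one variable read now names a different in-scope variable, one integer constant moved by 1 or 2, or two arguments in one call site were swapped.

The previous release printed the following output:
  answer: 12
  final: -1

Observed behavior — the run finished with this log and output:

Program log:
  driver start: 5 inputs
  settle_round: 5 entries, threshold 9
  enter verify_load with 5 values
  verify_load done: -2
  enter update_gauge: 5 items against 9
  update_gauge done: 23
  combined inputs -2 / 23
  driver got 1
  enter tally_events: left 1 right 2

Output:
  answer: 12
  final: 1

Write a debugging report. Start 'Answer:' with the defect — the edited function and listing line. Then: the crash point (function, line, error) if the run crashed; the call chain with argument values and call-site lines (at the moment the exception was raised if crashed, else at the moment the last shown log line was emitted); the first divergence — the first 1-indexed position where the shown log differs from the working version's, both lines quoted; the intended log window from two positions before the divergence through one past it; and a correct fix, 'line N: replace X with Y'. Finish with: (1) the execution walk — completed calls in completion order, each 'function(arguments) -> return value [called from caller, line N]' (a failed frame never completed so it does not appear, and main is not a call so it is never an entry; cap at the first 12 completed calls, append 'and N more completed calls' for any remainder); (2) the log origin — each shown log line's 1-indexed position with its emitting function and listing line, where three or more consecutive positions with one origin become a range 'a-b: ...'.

Answer: the defect is in settle_round at line 31.
The tell: Everything matches until log position 8, which reads 'driver got 1' in place of 'driver got -1'.
Call chain: main -> tally_events(1, 2) (called at line 48).
First divergence: position 8; shown 'driver got 1' vs intended 'driver got -1'.
Intended log window:
  6: update_gauge done: 23
  7: combined inputs -2 / 23
  8: driver got -1
  9: enter tally_events: left -1 right 2
Execution walk:
  verify_load([12, -2, 9, 3, 11]) -> -2  [called from settle_round, line 27]
  update_gauge([12, -2, 9, 3, 11], 9) -> 23  [called from settle_round, line 28]
  settle_round([12, -2, 9, 3, 11], 9) -> 1  [called from main, line 46]
  tally_events(1, 2) -> 12  [called from main, line 48]
Log origin:
  1: from main, line 45
  2: from settle_round, line 26
  3: from verify_load, line 2
  4: from verify_load, line 7
  5: from update_gauge, line 11
  6: from update_gauge, line 16
  7: from settle_round, line 29
  8: from main, line 47
  9: from tally_events, line 34
A correct fix: line 31: replace `slot // slot` with `limit // slot`.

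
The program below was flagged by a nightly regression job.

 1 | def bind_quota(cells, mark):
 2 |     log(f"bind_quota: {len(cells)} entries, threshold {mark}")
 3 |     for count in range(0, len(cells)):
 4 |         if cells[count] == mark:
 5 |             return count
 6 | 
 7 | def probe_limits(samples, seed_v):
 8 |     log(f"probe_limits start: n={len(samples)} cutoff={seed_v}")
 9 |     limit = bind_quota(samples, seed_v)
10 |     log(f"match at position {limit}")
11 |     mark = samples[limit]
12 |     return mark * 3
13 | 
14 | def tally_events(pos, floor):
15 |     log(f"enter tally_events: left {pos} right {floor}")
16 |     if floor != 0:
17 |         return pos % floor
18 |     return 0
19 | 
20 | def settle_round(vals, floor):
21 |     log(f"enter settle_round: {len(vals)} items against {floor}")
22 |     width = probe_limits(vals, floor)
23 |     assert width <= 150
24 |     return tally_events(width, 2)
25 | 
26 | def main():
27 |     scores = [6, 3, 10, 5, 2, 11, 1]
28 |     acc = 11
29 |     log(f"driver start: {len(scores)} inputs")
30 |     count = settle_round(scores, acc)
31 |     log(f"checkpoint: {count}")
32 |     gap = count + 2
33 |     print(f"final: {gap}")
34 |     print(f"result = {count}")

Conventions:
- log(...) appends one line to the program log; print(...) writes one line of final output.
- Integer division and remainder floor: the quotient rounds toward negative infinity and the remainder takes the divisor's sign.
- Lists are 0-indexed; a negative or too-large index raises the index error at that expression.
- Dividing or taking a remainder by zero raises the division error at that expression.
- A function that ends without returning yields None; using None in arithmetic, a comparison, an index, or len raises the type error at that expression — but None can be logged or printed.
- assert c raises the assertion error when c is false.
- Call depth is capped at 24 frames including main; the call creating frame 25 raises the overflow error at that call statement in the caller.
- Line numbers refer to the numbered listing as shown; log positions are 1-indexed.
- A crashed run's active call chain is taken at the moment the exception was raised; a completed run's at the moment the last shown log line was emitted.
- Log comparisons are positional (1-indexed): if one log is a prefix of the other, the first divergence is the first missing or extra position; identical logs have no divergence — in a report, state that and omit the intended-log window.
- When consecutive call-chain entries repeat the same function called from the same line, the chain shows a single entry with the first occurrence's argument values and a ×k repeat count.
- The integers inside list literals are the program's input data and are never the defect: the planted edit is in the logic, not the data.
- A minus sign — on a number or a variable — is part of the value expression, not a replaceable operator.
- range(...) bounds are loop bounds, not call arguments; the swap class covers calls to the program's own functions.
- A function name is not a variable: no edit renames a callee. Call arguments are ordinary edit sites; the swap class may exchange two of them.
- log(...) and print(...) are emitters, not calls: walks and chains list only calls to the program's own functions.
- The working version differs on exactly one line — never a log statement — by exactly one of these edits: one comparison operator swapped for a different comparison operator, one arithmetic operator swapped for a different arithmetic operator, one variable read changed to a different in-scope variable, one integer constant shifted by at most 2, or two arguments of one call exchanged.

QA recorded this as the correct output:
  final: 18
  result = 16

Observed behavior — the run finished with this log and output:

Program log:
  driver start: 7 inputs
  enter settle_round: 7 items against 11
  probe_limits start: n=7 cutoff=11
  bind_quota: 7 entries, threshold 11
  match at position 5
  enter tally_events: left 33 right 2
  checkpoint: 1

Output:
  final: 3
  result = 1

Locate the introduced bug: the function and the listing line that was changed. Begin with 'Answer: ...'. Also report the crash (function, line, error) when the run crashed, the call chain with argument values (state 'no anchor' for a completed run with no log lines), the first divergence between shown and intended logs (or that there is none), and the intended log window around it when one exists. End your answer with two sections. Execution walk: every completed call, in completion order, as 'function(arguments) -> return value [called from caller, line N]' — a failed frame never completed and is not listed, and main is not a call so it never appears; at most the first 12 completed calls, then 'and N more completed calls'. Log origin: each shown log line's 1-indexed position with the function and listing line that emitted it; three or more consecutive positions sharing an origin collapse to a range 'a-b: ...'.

Answer: the defect is in tally_events at line 17.
Key fact: Everything matches until log position 7, which reads 'checkpoint: 1' in place of 'checkpoint: 16'.
Call chain: main.
First divergence: position 7 — the shown line 'checkpoint: 1' should read 'checkpoint: 16'.
Intended log window:
  5: match at position 5
  6: enter tally_events: left 33 right 2
  7: checkpoint: 16
Execution walk:
  bind_quota([6, 3, 10, 5, 2, 11, 1], 11) -> 5  [called from probe_limits, line 9]
  probe_limits([6, 3, 10, 5, 2, 11, 1], 11) -> 33  [called from settle_round, line 22]
  tally_events(33, 2) -> 1  [called from settle_round, line 24]
  settle_round([6, 3, 10, 5, 2, 11, 1], 11) -> 1  [called from main, line 30]
Log origin:
  1: from main, line 29
  2: from settle_round, line 21
  3: from probe_limits, line 8
  4: from bind_quota, line 2
  5: from probe_limits, line 10
  6: from tally_events, line 15
  7: from main, line 31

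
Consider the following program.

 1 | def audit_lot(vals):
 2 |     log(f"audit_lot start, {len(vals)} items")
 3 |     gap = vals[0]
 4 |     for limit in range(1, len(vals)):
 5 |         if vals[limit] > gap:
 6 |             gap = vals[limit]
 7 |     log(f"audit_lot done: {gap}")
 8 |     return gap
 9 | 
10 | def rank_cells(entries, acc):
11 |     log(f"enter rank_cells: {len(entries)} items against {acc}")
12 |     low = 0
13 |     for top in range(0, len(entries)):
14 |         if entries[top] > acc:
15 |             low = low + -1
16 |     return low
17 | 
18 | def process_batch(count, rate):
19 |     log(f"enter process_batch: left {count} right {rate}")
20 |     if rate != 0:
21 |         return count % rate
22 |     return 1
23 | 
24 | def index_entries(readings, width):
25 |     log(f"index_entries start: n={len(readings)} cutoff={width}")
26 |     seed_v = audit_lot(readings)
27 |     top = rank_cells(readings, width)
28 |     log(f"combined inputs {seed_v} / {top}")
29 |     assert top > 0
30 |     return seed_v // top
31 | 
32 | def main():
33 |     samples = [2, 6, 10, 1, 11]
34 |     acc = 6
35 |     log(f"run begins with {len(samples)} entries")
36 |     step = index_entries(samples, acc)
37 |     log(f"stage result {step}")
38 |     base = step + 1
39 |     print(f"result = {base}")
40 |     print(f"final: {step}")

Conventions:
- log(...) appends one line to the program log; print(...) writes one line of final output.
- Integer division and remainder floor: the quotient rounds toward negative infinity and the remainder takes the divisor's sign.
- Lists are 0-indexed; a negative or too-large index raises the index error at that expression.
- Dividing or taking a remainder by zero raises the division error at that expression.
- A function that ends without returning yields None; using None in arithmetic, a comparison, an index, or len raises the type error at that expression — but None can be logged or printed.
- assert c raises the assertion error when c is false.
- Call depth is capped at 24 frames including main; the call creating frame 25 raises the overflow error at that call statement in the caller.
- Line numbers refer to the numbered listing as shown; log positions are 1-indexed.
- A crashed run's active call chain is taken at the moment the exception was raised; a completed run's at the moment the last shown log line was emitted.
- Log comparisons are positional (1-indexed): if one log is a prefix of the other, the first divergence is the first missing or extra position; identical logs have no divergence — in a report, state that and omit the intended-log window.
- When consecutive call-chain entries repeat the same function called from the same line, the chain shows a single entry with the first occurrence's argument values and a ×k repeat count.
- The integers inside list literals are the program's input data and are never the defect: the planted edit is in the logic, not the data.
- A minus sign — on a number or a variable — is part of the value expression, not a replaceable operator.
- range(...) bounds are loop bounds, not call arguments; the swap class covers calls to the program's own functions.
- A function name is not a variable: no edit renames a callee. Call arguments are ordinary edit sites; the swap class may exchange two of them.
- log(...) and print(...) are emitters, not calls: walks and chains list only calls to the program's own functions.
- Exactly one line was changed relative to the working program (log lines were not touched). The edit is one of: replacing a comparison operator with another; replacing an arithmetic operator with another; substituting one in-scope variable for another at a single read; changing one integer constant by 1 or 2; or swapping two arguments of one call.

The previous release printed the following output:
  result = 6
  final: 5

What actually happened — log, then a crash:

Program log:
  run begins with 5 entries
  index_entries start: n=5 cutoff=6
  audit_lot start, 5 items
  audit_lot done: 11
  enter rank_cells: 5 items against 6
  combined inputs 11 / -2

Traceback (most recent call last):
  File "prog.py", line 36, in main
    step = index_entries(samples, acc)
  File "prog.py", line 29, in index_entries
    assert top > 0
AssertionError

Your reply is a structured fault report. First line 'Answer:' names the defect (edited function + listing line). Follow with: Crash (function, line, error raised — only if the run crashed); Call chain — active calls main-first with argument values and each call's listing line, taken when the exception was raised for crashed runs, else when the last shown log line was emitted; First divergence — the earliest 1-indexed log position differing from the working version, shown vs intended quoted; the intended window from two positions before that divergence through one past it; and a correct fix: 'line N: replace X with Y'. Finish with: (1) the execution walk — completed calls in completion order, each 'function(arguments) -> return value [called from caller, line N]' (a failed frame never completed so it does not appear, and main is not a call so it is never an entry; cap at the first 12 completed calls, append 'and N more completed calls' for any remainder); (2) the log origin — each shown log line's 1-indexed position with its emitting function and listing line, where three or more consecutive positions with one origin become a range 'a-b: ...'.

Answer: the defect is in rank_cells at line 15.
Core observation: At log position 6 the runs split — shown 'combined inputs 11 / -2', but the working version logs 'combined inputs 11 / 2'.
Crash: index_entries, line 29, AssertionError.
Call chain: main -> index_entries([2, 6, 10, 1, 11], 6) (called at line 36).
First divergence: position 6; shown 'combined inputs 11 / -2' vs intended 'combined inputs 11 / 2'.
Intended log window:
  4: audit_lot done: 11
  5: enter rank_cells: 5 items against 6
  6: combined inputs 11 / 2
  7: stage result 5
Execution walk:
  audit_lot([2, 6, 10, 1, 11]) -> 11  [called from index_entries, line 26]
  rank_cells([2, 6, 10, 1, 11], 6) -> -2  [called from index_entries, line 27]
Log line origins:
  1: from main, line 35
  2: from index_entries, line 25
  3: from audit_lot, line 2
  4: from audit_lot, line 7
  5: from rank_cells, line 11
  6: from index_entries, line 28
A correct fix: line 15: replace `-1` with `1`.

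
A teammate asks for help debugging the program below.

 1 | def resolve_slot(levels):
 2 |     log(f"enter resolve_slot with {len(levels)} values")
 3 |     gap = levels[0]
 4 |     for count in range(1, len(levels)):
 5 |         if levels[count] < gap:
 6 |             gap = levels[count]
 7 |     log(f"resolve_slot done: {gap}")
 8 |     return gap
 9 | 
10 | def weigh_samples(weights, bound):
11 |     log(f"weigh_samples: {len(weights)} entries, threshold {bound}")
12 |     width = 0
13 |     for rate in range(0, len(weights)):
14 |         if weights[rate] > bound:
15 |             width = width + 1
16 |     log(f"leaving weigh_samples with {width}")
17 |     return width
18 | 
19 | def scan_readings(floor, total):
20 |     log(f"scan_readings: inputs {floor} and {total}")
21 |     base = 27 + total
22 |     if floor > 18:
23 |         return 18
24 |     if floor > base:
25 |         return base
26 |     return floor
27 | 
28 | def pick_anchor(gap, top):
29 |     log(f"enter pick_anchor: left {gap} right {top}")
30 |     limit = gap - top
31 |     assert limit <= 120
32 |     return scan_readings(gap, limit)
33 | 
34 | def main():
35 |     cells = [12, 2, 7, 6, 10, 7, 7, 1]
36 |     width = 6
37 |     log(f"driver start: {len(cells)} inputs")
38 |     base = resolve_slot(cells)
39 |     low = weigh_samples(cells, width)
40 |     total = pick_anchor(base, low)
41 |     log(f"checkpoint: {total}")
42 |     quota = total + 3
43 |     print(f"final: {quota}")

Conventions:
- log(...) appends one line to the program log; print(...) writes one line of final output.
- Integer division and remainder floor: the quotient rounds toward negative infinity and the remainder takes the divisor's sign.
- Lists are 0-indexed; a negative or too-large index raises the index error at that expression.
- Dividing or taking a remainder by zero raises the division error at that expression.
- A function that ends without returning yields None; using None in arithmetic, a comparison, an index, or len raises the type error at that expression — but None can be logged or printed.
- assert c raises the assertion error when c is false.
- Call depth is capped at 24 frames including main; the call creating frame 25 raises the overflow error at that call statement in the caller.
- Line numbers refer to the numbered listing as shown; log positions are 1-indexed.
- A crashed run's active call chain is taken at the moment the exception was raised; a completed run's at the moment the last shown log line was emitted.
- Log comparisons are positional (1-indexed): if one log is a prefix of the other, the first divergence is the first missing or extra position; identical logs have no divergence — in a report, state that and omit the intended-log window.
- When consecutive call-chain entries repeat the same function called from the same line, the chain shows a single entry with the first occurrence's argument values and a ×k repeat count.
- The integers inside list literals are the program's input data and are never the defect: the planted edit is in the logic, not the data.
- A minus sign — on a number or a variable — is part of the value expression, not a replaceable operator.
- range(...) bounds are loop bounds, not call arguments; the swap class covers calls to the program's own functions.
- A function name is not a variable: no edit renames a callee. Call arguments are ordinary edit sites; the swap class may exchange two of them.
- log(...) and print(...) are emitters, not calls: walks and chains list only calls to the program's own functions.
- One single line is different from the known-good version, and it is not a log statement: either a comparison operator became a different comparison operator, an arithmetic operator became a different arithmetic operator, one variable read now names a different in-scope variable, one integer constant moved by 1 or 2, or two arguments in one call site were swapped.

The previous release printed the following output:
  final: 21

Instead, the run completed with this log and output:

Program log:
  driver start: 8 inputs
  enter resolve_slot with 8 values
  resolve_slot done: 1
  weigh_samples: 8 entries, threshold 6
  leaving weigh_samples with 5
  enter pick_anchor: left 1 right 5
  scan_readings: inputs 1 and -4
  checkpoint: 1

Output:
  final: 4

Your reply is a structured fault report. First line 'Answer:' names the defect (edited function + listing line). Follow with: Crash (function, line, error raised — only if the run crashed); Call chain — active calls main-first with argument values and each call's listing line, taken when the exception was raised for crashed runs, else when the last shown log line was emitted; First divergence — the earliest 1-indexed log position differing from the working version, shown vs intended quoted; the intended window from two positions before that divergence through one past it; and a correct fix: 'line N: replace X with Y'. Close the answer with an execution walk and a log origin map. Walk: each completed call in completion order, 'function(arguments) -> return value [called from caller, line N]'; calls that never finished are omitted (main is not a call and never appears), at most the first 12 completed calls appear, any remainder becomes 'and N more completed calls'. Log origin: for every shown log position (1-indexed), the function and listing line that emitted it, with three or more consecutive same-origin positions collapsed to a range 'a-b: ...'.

Answer: the defect is in scan_readings at line 22.
Key fact: The log first diverges at position 8: the faulty run prints 'checkpoint: 1' where the working version prints 'checkpoint: 18'.
Call chain: main.
First divergence: at position 8 the run shows 'checkpoint: 1' where the working version logs 'checkpoint: 18'.
Intended log window:
  6: enter pick_anchor: left 1 right 5
  7: scan_readings: inputs 1 and -4
  8: checkpoint: 18
Execution walk:
  resolve_slot([12, 2, 7, 6, 10, 7, 7, 1]) -> 1  [called from main, line 38]
  weigh_samples([12, 2, 7, 6, 10, 7, 7, 1], 6) -> 5  [called from main, line 39]
  scan_readings(1, -4) -> 1  [called from pick_anchor, line 32]
  pick_anchor(1, 5) -> 1  [called from main, line 40]
Origin of each log line:
  1: emitted by main (line 37)
  2: emitted by resolve_slot (line 2)
  3: emitted by resolve_slot (line 7)
  4: emitted by weigh_samples (line 11)
  5: emitted by weigh_samples (line 16)
  6: emitted by pick_anchor (line 29)
  7: emitted by scan_readings (line 20)
  8: emitted by main (line 41)
A correct fix: line 22: replace `>` with `<`.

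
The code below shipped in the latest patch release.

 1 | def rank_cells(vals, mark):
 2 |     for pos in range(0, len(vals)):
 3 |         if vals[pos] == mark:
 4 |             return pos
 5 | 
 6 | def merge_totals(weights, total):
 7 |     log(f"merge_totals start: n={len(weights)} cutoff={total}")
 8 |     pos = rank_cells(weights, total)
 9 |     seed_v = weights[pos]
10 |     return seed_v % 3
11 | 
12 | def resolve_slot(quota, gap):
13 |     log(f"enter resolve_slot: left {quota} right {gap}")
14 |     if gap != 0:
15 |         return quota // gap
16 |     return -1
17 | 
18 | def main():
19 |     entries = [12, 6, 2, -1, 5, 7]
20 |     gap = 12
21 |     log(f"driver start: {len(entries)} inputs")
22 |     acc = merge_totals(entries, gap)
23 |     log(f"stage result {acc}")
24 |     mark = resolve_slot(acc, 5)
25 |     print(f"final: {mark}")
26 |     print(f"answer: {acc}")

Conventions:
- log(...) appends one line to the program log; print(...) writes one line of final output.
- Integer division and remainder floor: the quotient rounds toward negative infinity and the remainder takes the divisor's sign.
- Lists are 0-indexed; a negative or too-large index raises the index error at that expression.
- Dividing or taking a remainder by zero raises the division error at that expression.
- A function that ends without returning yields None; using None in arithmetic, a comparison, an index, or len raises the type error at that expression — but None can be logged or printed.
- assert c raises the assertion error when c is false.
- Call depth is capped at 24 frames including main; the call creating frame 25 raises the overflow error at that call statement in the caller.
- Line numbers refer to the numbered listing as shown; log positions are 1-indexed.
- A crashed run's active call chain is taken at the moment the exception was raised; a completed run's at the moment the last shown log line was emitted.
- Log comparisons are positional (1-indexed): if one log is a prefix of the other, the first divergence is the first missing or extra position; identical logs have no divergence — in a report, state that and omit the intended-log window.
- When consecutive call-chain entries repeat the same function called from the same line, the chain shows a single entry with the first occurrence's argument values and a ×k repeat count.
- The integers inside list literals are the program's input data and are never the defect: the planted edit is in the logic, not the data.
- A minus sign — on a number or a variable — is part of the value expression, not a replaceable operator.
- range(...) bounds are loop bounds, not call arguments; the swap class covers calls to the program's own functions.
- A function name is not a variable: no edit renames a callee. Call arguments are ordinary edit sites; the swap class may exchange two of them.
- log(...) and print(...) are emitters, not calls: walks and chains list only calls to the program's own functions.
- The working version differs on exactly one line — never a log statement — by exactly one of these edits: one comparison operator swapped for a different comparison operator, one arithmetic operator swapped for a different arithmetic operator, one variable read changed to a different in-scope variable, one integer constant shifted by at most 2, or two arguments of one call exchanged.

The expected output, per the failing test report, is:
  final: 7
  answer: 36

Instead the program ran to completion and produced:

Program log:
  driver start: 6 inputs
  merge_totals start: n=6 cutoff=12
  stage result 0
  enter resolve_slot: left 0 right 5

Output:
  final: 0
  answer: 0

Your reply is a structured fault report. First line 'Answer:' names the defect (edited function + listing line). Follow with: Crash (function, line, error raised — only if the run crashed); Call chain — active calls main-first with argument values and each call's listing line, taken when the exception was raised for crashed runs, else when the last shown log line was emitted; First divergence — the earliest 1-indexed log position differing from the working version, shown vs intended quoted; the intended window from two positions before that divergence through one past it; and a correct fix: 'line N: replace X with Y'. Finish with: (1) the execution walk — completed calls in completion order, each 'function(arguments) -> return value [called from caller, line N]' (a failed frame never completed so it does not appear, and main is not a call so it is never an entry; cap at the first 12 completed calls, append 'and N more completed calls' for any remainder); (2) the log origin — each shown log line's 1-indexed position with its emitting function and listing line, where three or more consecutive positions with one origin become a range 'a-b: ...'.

Answer: the defect is in merge_totals at line 10.
Key fact: Log line 3 is where behavior first shows: 'stage result 0' appears instead of 'stage result 36'.
Call chain: main -> resolve_slot(0, 5) (called at line 24).
First divergence: position 3 — the shown line 'stage result 0' should read 'stage result 36'.
Intended log window:
  1: driver start: 6 inputs
  2: merge_totals start: n=6 cutoff=12
  3: stage result 36
  4: enter resolve_slot: left 36 right 5
Execution walk:
  rank_cells([12, 6, 2, -1, 5, 7], 12) -> 0  [called from merge_totals, line 8]
  merge_totals([12, 6, 2, -1, 5, 7], 12) -> 0  [called from main, line 22]
  resolve_slot(0, 5) -> 0  [called from main, line 24]
Log origins:
  1: from main, line 21
  2: from merge_totals, line 7
  3: from main, line 23
  4: from resolve_slot, line 13
A correct fix: line 10: replace `%` with `*`.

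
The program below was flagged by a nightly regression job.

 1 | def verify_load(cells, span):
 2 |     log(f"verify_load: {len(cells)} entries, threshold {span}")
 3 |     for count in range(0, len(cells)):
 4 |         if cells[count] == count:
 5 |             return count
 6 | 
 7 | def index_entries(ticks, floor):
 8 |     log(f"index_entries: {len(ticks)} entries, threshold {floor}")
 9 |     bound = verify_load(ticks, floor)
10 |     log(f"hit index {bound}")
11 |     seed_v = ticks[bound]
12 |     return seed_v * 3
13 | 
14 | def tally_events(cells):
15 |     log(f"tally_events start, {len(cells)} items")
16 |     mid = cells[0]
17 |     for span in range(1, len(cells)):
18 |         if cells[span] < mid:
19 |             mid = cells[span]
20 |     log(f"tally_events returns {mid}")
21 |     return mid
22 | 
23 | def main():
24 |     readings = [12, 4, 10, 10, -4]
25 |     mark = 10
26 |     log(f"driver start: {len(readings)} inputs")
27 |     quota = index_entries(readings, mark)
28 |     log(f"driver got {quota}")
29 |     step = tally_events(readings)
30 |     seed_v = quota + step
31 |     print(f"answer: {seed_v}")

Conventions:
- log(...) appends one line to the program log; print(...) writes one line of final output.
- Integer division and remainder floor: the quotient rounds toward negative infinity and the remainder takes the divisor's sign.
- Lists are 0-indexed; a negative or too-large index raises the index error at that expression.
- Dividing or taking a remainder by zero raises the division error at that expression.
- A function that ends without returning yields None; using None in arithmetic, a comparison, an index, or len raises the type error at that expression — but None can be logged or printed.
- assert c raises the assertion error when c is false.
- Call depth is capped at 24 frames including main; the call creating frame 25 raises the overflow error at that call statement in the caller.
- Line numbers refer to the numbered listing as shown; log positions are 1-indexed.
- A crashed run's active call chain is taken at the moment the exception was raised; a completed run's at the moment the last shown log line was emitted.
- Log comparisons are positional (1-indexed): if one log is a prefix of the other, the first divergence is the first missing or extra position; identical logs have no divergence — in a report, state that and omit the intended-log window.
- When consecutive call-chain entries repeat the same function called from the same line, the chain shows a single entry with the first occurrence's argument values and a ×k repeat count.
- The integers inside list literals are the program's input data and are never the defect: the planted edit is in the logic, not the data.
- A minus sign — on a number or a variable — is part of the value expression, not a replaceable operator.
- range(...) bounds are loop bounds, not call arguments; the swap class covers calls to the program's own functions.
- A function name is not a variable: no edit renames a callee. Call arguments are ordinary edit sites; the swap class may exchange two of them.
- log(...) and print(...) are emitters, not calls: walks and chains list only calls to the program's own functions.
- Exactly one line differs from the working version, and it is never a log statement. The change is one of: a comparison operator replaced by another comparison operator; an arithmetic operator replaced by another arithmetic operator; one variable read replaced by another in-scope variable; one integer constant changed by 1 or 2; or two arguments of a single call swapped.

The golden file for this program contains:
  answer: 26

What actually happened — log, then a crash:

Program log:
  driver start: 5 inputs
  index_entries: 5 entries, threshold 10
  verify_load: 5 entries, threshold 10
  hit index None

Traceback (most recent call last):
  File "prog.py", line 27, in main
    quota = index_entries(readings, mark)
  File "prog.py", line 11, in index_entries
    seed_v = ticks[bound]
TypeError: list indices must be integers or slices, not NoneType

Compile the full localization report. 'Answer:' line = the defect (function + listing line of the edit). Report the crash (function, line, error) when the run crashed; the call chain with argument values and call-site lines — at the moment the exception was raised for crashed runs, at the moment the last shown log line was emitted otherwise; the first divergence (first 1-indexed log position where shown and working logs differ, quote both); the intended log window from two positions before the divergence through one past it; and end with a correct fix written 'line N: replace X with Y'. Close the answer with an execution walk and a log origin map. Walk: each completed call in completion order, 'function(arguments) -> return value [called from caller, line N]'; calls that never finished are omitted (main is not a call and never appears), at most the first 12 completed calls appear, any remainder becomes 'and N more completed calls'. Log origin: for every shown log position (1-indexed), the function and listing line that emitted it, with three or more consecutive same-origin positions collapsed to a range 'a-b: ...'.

Answer: the defect is in verify_load at line 4.
The tell: Log line 4 is where behavior first shows: 'hit index None' appears instead of 'hit index 2'.
Crash: index_entries, line 11, TypeError.
Call chain: main -> index_entries([12, 4, 10, 10, -4], 10) (called at line 27).
First divergence: position 4 — the shown line 'hit index None' should read 'hit index 2'.
Intended log window:
  2: index_entries: 5 entries, threshold 10
  3: verify_load: 5 entries, threshold 10
  4: hit index 2
  5: driver got 30
Execution walk:
  verify_load([12, 4, 10, 10, -4], 10) -> None  [called from index_entries, line 9]
Log origins:
  1: emitted by main (line 26)
  2: emitted by index_entries (line 8)
  3: emitted by verify_load (line 2)
  4: emitted by index_entries (line 10)
A correct fix: line 4: replace `cells[count] == count` with `cells[count] == span`.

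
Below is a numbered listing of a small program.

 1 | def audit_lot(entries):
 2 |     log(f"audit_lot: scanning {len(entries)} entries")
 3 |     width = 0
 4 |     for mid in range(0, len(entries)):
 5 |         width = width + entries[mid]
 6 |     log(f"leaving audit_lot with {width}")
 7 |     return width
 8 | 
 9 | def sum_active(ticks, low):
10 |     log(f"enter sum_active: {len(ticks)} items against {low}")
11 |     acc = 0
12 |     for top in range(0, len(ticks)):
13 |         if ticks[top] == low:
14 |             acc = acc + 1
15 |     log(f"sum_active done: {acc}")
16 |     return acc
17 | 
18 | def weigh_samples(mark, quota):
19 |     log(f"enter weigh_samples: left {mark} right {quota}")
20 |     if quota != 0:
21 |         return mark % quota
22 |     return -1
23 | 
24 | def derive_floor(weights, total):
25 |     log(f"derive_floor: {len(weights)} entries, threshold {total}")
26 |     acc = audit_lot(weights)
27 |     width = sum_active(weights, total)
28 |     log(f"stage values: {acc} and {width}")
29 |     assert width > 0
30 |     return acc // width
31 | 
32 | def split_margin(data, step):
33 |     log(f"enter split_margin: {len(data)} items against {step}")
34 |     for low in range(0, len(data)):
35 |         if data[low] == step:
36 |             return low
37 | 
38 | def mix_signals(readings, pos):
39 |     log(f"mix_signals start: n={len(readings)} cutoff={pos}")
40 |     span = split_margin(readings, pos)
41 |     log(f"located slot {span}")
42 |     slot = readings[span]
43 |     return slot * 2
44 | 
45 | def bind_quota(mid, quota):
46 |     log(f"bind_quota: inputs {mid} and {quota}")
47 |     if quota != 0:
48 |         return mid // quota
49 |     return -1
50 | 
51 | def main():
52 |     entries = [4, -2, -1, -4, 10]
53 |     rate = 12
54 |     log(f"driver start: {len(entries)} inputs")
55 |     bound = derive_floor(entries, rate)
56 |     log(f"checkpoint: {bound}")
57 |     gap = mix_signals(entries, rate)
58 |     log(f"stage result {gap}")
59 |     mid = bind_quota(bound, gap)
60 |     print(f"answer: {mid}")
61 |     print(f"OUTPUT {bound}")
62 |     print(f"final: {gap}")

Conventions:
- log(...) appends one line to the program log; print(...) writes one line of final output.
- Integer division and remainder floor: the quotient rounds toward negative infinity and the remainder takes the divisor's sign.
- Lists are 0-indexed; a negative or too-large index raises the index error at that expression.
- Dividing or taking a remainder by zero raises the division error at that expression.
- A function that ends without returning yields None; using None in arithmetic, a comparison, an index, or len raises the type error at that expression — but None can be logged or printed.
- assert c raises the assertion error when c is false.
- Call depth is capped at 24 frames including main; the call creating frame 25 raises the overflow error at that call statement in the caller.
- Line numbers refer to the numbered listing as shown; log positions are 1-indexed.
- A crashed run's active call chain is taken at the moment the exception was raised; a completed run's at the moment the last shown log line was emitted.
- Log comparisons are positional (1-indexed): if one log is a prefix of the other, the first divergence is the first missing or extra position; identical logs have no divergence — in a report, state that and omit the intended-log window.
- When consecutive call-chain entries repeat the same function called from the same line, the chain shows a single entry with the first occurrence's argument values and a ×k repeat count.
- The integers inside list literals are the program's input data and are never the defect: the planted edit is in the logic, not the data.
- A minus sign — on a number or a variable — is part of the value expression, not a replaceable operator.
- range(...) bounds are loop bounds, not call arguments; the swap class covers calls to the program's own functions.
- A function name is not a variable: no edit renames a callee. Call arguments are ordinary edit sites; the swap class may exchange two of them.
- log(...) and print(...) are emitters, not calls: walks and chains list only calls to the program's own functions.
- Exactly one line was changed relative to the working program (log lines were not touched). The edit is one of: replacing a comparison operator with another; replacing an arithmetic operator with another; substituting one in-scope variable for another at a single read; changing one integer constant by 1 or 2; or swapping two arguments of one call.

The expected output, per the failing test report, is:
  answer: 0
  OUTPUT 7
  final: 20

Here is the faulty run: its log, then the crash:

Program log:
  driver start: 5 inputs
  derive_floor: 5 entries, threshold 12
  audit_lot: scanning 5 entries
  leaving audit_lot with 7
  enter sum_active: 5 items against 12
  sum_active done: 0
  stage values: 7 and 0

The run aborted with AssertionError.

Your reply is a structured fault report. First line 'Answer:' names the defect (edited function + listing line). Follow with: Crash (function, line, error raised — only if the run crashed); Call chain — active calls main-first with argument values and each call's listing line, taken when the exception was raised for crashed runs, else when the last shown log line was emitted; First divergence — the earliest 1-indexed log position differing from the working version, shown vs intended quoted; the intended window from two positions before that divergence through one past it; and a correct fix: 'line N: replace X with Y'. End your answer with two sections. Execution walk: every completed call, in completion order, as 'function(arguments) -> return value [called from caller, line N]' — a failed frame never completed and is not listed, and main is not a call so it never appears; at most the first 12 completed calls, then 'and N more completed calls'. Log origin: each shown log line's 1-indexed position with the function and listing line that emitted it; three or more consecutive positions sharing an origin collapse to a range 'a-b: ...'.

Answer: the defect is in main at line 53.
Key observation: The log first diverges at position 2: the faulty run prints 'derive_floor: 5 entries, threshold 12' where the working version prints 'derive_floor: 5 entries, threshold 10'.
Crash: derive_floor, line 29, AssertionError.
Call chain: main -> derive_floor([4, -2, -1, -4, 10], 12) (called at line 55).
First divergence: at position 2 the run shows 'derive_floor: 5 entries, threshold 12' where the working version logs 'derive_floor: 5 entries, threshold 10'.
Intended log window:
  1: driver start: 5 inputs
  2: derive_floor: 5 entries, threshold 10
  3: audit_lot: scanning 5 entries
Execution walk:
  audit_lot([4, -2, -1, -4, 10]) -> 7  [called from derive_floor, line 26]
  sum_active([4, -2, -1, -4, 10], 12) -> 0  [called from derive_floor, line 27]
Log origins:
  1: from main, line 54
  2: from derive_floor, line 25
  3: from audit_lot, line 2
  4: from audit_lot, line 6
  5: from sum_active, line 10
  6: from sum_active, line 15
  7: from derive_floor, line 28
A correct fix: line 53: replace `12` with `10`.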